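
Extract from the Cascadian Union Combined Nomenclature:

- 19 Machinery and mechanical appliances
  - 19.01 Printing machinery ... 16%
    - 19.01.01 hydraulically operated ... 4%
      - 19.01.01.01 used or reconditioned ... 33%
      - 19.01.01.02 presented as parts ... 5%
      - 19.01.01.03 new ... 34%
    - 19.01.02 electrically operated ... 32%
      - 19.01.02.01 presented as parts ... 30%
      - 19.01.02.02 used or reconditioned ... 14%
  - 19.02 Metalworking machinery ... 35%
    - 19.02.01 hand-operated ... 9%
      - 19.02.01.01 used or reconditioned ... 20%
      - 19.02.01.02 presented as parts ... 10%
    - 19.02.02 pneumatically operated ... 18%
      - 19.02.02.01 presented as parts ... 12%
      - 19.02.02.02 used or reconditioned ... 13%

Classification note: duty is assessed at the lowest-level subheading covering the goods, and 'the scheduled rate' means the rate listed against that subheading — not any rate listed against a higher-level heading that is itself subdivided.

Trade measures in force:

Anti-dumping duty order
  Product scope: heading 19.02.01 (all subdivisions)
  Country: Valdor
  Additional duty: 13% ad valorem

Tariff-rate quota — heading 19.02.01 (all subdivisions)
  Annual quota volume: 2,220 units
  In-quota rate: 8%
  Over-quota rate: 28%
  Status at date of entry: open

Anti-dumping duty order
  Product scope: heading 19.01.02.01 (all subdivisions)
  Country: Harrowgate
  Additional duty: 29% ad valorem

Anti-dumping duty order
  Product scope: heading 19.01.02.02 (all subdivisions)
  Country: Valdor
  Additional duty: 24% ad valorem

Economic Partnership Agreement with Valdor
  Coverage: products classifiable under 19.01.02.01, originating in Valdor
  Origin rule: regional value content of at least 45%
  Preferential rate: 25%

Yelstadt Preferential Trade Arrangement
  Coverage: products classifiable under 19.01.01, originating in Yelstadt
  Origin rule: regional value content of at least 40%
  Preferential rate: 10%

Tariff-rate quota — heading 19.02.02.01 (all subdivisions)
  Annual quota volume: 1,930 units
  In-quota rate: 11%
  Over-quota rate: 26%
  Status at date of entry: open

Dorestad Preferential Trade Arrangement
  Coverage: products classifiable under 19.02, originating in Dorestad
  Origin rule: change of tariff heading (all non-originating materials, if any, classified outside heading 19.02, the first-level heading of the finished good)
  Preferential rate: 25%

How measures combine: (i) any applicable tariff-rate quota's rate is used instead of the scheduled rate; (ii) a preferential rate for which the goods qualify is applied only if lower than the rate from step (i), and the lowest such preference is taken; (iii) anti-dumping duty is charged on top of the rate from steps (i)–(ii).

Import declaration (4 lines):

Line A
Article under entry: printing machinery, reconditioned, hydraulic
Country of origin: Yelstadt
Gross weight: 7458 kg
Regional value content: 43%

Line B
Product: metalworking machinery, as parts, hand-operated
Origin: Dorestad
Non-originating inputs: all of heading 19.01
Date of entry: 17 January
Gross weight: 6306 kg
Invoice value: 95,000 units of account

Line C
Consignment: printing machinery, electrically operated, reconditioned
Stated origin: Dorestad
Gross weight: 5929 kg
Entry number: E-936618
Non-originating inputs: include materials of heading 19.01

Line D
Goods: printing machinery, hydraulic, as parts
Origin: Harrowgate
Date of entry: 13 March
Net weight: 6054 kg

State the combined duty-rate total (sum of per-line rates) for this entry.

Line A: printing → 19.01; hydraulic → 19.01.01; reconditioned → 19.01.01.01. Scheduled 33%. Yelstadt agreement on 19.01.01: RVC ≥ 40% → 10% available; preferential 10%. → 10%.
Line B: metalworking → 19.02; hand-operated → 19.02.01; as parts → 19.02.01.02. Scheduled 10%. quota on 19.02.01 open → in-quota 8%; Dorestad agreement on 19.02: CTH met → 25% available; preference 25% not lower than 8% → no reduction. → 8%.
Line C: printing → 19.01; electrically operated → 19.01.02; reconditioned → 19.01.02.02. Scheduled 14%. Dorestad agreement on 19.02: 19.01.02.02 not covered. → 14%.
Line D: printing → 19.01; hydraulic → 19.01.01; as parts → 19.01.01.02. Scheduled 5%. No special measure applies. → 5%.
Sum: 10% + 8% + 14% + 5% = 37%.

37%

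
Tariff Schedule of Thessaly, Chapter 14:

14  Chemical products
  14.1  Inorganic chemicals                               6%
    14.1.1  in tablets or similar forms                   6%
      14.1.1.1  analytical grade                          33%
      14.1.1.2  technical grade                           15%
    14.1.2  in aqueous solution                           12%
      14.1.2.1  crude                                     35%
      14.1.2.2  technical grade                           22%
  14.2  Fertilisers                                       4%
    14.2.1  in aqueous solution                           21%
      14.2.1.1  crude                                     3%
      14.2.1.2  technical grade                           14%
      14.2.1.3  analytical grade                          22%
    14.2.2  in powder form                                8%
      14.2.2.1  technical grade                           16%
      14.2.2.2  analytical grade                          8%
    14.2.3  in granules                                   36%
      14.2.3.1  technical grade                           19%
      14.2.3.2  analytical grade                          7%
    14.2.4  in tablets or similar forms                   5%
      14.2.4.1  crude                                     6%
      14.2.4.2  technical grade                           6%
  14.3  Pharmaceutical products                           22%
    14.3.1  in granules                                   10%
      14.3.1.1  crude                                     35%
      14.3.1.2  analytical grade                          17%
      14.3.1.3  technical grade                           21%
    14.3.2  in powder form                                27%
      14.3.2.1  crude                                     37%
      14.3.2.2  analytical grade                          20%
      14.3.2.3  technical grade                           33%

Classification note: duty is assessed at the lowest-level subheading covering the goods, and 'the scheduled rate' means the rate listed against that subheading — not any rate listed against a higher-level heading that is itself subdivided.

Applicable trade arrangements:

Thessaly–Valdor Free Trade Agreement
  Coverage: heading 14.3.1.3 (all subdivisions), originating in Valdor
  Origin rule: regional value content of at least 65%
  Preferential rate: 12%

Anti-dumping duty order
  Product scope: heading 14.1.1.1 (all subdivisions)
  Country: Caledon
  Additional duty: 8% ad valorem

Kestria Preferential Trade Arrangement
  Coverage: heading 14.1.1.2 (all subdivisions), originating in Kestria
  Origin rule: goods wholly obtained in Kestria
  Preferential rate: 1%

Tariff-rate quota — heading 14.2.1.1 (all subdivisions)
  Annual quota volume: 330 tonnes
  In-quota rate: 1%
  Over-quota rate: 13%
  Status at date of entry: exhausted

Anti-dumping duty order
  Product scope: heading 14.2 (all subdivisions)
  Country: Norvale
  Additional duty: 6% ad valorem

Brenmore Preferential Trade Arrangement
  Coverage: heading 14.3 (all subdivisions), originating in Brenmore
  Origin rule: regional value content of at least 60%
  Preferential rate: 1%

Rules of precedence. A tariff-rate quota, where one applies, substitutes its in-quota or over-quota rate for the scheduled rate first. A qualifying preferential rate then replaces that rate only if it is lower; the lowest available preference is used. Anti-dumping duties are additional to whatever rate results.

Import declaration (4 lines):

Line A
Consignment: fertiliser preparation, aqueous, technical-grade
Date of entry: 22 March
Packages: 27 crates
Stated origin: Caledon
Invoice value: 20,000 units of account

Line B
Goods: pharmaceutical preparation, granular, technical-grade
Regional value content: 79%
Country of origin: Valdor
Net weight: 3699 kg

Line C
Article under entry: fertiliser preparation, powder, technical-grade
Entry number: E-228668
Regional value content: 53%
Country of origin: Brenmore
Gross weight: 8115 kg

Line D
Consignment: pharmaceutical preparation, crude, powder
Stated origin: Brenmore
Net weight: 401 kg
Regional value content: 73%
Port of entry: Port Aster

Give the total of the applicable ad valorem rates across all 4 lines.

43%

Line A: fertiliser → 14.2; aqueous → 14.2.1; technical-grade → 14.2.1.2. Scheduled 14%. No special measure applies. → 14%.
Line B: pharmaceutical → 14.3; granular → 14.3.1; technical-grade → 14.3.1.3. Scheduled 21%. Valdor agreement on 14.3.1.3: RVC ≥ 65% → 12% available; preferential 12%. → 12%.
Line C: fertiliser → 14.2; powder → 14.2.2; technical-grade → 14.2.2.1. Scheduled 16%. Brenmore agreement on 14.3: 14.2.2.1 not covered. → 16%.
Line D: pharmaceutical → 14.3; powder → 14.3.2; crude → 14.3.2.1. Scheduled 37%. Brenmore agreement on 14.3: RVC ≥ 60% → 1% available; preferential 1%. → 1%.
Sum: 14% + 12% + 16% + 1% = 43%.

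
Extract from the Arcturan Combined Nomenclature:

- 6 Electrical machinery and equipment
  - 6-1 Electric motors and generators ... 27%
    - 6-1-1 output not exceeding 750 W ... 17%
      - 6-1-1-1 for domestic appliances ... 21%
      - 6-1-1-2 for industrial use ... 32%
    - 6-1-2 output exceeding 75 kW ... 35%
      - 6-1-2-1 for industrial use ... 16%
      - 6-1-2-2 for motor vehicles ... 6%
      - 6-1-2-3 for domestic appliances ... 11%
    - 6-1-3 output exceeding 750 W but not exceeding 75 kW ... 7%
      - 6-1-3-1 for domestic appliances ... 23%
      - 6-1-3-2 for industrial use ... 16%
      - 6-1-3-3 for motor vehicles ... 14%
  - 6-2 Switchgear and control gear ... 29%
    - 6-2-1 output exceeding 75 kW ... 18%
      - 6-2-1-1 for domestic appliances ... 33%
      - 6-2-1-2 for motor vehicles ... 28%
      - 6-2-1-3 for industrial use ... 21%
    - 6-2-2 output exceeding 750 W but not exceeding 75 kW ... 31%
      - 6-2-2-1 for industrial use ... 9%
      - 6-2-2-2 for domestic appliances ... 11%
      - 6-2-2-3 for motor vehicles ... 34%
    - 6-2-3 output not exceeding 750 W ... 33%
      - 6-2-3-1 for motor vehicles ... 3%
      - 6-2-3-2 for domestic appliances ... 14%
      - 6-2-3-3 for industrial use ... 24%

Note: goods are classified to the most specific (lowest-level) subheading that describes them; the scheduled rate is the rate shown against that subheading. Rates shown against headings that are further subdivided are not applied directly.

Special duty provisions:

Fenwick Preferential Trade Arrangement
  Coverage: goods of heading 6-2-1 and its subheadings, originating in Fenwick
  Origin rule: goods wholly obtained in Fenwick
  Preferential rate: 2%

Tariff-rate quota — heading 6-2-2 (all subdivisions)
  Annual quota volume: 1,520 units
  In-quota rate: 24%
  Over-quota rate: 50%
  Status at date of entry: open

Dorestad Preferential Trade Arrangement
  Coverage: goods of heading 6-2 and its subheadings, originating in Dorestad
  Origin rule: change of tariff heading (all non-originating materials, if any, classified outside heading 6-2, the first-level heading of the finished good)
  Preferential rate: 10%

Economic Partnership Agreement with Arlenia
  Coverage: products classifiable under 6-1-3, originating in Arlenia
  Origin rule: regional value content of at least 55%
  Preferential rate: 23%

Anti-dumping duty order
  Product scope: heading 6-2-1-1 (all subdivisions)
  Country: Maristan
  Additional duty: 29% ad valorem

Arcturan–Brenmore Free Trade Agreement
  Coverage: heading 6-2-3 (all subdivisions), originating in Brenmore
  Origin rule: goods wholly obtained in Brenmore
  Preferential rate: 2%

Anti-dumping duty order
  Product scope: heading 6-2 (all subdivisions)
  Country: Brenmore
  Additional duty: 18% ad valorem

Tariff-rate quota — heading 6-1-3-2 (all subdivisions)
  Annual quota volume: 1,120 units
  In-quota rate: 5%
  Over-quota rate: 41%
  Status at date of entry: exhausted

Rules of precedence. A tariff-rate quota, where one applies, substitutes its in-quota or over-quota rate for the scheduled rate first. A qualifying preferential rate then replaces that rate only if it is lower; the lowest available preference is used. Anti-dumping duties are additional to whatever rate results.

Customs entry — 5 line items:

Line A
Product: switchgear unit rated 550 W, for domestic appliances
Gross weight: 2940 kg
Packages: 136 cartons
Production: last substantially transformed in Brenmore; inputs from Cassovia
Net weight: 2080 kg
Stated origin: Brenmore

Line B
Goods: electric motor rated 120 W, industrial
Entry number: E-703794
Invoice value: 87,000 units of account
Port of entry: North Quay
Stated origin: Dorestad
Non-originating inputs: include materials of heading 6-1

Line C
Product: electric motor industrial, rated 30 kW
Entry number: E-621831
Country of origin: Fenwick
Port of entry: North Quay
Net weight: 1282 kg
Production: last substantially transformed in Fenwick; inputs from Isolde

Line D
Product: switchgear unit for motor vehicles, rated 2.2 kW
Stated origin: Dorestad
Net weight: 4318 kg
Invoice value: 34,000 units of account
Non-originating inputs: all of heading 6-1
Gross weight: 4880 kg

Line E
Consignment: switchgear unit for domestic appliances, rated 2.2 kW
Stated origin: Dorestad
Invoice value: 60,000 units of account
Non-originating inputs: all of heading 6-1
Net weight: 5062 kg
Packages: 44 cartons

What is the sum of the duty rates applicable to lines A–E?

125%

Line A: switchgear unit → 6-2; rated 550 W → 6-2-3; for domestic appliances → 6-2-3-2. Scheduled 14%. Brenmore agreement on 6-2-3: not wholly obtained; anti-dumping (Brenmore, 6-2): +18%; total 14% + 18% = 32%. → 32%.
Line B: electric motor → 6-1; rated 120 W → 6-1-1; industrial → 6-1-1-2. Scheduled 32%. Dorestad agreement on 6-2: 6-1-1-2 not covered. → 32%.
Line C: electric motor → 6-1; rated 30 kW → 6-1-3; industrial → 6-1-3-2. Scheduled 16%. quota on 6-1-3-2 exhausted → over-quota 41%; Fenwick agreement on 6-2-1: 6-1-3-2 not covered. → 41%.
Line D: switchgear unit → 6-2; rated 2.2 kW → 6-2-2; for motor vehicles → 6-2-2-3. Scheduled 34%. quota on 6-2-2 open → in-quota 24%; Dorestad agreement on 6-2: CTH met → 10% available; preferential 10%. → 10%.
Line E: switchgear unit → 6-2; rated 2.2 kW → 6-2-2; for domestic appliances → 6-2-2-2. Scheduled 11%. quota on 6-2-2 open → in-quota 24%; Dorestad agreement on 6-2: CTH met → 10% available; preferential 10%. → 10%.
Sum: 32% + 32% + 41% + 10% + 10% = 125%.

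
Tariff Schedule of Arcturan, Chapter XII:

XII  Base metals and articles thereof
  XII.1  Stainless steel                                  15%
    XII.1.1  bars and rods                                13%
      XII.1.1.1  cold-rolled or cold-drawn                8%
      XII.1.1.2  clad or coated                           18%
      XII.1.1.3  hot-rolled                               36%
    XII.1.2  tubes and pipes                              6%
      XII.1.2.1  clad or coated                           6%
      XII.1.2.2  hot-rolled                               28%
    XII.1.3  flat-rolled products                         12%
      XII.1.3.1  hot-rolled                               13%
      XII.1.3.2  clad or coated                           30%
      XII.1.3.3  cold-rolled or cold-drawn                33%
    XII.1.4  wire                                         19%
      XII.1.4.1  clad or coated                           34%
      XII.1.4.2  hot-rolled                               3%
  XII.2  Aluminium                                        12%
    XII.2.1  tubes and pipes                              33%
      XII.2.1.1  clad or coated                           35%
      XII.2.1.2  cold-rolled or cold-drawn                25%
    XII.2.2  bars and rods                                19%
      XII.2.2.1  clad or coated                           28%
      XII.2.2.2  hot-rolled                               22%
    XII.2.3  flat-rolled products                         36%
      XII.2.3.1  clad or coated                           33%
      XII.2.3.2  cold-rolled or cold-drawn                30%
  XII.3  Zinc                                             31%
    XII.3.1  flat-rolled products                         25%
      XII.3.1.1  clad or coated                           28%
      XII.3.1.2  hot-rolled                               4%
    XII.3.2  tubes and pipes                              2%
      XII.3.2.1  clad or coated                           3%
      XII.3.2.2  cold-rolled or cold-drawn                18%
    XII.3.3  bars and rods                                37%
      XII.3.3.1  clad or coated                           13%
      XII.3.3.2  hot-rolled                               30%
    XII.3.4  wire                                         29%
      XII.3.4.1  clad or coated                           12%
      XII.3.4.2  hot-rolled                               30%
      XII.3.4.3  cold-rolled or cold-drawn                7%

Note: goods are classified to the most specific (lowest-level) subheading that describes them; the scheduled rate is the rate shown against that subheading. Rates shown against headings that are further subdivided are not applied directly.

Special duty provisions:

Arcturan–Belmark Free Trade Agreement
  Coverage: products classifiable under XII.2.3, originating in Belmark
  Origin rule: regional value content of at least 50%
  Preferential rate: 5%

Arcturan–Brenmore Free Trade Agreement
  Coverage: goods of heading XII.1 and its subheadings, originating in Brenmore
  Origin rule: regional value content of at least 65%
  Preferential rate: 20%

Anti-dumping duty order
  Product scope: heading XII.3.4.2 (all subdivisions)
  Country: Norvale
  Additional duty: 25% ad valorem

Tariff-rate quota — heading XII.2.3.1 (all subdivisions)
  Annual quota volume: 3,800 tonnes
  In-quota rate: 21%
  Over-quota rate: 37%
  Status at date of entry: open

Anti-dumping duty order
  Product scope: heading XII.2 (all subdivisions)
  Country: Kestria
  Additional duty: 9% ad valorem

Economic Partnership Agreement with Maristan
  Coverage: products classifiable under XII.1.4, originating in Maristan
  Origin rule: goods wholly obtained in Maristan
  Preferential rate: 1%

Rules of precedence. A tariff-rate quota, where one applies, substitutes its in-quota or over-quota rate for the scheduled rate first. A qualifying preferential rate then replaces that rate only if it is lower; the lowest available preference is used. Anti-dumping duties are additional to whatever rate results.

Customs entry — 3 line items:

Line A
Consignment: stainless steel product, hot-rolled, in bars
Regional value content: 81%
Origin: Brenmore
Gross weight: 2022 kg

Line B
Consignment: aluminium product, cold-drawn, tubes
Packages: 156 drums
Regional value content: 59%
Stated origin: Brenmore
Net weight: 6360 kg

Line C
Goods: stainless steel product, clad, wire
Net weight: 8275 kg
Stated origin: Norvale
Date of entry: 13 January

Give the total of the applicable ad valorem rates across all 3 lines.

Line A: stainless steel → XII.1; in bars → XII.1.1; hot-rolled → XII.1.1.3. Scheduled 36%. Brenmore agreement on XII.1: RVC ≥ 65% → 20% available; preferential 20%. → 20%.
Line B: aluminium → XII.2; tubes → XII.2.1; cold-drawn → XII.2.1.2. Scheduled 25%. Brenmore agreement on XII.1: XII.2.1.2 not covered. → 25%.
Line C: stainless steel → XII.1; wire → XII.1.4; clad → XII.1.4.1. Scheduled 34%. No special measure applies. → 34%.
Sum: 20% + 25% + 34% = 79%.

79%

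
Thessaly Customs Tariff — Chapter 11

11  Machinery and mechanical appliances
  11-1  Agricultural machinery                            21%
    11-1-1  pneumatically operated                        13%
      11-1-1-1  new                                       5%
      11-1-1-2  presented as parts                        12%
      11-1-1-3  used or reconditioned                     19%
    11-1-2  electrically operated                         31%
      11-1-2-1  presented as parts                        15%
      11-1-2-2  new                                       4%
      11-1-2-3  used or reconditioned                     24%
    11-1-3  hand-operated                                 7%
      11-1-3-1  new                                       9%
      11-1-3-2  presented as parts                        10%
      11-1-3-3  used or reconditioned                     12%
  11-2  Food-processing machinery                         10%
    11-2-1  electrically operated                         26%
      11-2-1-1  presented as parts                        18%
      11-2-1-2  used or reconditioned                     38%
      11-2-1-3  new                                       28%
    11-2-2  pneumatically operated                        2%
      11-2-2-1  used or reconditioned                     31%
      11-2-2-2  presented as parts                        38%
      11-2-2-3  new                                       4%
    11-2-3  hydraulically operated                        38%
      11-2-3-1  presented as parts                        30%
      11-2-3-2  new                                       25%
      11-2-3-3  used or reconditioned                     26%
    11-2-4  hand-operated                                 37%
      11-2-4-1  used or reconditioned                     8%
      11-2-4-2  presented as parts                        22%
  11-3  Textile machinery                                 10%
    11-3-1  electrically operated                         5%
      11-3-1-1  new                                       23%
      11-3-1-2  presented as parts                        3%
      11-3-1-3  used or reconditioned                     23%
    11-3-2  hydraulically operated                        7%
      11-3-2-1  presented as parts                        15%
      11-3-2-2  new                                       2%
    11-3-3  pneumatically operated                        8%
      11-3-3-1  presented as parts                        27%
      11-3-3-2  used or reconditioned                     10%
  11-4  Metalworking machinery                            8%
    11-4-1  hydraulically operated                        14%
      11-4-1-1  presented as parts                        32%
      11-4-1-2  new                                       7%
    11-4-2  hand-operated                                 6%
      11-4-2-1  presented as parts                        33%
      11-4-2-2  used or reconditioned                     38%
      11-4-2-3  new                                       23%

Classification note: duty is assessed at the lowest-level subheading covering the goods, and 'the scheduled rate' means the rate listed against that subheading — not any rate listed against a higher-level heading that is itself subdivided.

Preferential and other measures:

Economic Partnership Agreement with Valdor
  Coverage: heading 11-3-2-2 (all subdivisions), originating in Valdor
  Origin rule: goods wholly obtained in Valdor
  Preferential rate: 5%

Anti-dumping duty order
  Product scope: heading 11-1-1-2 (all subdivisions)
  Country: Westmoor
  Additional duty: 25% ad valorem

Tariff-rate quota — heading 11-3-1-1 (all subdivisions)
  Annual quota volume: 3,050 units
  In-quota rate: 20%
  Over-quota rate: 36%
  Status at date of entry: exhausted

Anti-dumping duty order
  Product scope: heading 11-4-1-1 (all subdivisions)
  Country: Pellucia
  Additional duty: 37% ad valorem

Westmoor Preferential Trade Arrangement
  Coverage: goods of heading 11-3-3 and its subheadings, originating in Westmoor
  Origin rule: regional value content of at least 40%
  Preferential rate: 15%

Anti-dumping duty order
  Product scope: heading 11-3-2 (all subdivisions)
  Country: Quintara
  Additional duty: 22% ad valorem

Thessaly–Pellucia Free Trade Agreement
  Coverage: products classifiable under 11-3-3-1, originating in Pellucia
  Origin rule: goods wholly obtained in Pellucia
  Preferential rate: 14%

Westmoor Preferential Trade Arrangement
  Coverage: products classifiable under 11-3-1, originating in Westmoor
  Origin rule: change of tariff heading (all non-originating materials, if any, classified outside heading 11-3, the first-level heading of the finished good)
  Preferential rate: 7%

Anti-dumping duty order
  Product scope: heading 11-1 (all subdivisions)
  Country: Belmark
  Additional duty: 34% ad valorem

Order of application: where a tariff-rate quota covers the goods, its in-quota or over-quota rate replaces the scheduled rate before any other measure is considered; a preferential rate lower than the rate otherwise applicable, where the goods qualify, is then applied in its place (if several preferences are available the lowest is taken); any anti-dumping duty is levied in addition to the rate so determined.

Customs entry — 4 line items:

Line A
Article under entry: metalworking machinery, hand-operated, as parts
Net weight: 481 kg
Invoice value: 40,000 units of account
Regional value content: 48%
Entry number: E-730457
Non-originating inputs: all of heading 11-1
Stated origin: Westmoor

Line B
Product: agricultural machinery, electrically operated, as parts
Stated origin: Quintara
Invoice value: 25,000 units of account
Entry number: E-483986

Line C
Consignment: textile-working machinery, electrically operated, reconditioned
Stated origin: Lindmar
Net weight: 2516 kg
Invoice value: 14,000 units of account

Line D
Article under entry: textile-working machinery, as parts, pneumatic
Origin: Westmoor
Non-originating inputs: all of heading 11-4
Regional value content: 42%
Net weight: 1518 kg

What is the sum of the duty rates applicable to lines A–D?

86%

Line A: metalworking → 11-4; hand-operated → 11-4-2; as parts → 11-4-2-1. Scheduled 33%. Westmoor agreement on 11-3-3: 11-4-2-1 not covered; Westmoor agreement on 11-3-1: 11-4-2-1 not covered. → 33%.
Line B: agricultural → 11-1; electrically operated → 11-1-2; as parts → 11-1-2-1. Scheduled 15%. No special measure applies. → 15%.
Line C: textile-working → 11-3; electrically operated → 11-3-1; reconditioned → 11-3-1-3. Scheduled 23%. No special measure applies. → 23%.
Line D: textile-working → 11-3; pneumatic → 11-3-3; as parts → 11-3-3-1. Scheduled 27%. Westmoor agreement on 11-3-3: RVC ≥ 40% → 15% available; Westmoor agreement on 11-3-1: 11-3-3-1 not covered; preferential 15%. → 15%.
Sum: 33% + 15% + 23% + 15% = 86%.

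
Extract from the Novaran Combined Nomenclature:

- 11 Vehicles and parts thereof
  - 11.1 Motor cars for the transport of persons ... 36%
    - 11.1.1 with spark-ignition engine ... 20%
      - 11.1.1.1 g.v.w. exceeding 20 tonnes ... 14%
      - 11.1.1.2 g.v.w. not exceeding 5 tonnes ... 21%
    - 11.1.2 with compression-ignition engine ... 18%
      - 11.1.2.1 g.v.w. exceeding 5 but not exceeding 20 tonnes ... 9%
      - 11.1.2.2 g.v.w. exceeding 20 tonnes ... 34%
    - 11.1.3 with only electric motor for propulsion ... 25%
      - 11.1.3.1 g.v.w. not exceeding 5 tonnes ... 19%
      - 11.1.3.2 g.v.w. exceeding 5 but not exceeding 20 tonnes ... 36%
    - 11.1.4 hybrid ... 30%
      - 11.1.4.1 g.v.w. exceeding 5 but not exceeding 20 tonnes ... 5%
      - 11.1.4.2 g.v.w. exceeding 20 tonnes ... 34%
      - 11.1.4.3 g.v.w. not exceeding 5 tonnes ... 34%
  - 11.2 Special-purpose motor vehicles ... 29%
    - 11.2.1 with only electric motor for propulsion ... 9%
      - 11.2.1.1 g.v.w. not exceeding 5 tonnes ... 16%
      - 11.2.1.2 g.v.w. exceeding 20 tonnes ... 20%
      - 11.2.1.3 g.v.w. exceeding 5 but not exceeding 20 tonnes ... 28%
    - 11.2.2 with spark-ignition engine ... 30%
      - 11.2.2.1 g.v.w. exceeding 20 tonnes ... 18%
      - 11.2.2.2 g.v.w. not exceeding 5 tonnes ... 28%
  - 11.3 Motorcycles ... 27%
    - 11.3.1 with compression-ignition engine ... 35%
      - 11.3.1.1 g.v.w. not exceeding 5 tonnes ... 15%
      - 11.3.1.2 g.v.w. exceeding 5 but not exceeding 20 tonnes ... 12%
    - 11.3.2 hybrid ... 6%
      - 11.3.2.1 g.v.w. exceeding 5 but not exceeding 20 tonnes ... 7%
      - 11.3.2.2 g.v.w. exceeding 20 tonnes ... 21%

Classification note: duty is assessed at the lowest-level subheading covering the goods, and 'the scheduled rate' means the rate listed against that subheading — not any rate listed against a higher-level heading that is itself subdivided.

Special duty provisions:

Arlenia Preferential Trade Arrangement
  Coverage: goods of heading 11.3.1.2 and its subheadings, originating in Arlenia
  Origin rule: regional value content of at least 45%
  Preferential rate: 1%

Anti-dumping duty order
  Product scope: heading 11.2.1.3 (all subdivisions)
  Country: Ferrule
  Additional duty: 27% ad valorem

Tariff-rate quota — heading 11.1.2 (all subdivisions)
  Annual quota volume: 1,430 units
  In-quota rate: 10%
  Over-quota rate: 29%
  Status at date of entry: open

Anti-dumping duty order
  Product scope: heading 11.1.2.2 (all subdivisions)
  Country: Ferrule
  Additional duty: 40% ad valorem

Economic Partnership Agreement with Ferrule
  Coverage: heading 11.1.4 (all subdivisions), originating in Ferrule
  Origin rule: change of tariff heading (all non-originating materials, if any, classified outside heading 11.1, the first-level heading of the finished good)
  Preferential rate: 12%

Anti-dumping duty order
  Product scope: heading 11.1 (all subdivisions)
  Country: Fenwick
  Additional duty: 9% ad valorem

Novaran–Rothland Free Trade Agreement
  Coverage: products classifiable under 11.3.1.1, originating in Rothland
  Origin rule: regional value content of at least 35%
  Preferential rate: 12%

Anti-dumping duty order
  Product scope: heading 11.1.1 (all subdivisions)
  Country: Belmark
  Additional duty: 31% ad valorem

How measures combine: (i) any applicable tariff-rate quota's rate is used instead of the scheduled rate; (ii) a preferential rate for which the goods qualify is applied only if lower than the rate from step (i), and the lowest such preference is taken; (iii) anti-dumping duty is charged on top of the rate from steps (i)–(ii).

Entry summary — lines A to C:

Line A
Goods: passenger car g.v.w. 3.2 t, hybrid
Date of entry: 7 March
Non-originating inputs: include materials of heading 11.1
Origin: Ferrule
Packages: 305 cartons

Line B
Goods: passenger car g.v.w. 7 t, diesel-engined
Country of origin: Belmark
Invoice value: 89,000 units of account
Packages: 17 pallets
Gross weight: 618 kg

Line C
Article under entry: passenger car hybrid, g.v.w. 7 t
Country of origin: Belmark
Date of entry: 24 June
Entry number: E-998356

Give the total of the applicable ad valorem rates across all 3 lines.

49%

Line A: passenger car → 11.1; hybrid → 11.1.4; g.v.w. 3.2 t → 11.1.4.3. Scheduled 34%. Ferrule agreement on 11.1.4: CTH not met. → 34%.
Line B: passenger car → 11.1; diesel-engined → 11.1.2; g.v.w. 7 t → 11.1.2.1. Scheduled 9%. quota on 11.1.2 open → in-quota 10%. → 10%.
Line C: passenger car → 11.1; hybrid → 11.1.4; g.v.w. 7 t → 11.1.4.1. Scheduled 5%. No special measure applies. → 5%.
Sum: 34% + 10% + 5% = 49%.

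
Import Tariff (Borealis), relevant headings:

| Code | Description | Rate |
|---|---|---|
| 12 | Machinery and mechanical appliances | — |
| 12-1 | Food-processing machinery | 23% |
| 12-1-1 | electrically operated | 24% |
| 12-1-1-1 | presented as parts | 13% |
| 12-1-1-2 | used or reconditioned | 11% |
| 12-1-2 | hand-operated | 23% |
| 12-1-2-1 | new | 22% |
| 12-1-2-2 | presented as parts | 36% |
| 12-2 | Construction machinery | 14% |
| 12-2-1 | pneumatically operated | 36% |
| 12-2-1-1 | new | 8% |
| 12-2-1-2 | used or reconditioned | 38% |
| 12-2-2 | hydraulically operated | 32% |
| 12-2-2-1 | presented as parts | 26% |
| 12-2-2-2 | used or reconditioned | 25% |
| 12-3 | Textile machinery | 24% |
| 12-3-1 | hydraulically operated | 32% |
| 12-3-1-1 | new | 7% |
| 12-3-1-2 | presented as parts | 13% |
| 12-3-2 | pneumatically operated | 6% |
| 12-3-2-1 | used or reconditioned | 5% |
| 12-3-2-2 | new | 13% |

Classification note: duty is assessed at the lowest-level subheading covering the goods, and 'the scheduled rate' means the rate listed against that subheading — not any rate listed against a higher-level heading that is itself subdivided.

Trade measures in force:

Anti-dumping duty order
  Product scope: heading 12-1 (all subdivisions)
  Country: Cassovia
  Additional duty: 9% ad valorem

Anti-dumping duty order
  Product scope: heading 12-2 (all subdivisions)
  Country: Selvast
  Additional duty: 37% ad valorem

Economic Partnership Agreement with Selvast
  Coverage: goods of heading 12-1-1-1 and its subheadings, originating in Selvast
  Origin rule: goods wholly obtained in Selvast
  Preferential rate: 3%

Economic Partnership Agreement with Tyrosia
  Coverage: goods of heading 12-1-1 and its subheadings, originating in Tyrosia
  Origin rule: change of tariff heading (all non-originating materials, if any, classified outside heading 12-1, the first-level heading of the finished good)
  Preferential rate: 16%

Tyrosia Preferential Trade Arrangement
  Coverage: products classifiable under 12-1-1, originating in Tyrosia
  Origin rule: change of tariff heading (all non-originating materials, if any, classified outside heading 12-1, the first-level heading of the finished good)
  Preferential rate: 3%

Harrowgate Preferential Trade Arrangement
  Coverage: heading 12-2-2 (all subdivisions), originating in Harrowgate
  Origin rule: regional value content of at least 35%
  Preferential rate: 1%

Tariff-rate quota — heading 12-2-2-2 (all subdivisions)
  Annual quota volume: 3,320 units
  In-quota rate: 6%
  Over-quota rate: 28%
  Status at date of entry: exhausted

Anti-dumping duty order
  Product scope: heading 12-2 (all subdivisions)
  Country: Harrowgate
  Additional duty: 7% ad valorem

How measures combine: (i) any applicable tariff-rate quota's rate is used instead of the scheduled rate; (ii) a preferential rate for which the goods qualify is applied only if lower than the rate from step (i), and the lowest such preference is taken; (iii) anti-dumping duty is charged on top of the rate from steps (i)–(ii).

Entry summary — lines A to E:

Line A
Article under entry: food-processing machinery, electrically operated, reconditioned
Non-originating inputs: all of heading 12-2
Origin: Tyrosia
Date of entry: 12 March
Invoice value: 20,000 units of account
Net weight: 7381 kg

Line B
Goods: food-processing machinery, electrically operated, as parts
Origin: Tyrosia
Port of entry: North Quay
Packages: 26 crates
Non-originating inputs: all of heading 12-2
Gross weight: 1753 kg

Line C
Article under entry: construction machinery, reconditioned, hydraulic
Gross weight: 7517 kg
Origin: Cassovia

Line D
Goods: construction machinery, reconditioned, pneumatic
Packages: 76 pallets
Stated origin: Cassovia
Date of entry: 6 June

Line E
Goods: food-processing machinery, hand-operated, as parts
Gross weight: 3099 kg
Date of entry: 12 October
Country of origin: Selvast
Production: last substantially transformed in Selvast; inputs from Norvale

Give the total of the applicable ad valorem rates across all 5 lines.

Line A: food-processing → 12-1; electrically operated → 12-1-1; reconditioned → 12-1-1-2. Scheduled 11%. Tyrosia agreement on 12-1-1: CTH met → 16% available; Tyrosia agreement on 12-1-1: CTH met → 3% available; preferential 3%. → 3%.
Line B: food-processing → 12-1; electrically operated → 12-1-1; as parts → 12-1-1-1. Scheduled 13%. Tyrosia agreement on 12-1-1: CTH met → 16% available; Tyrosia agreement on 12-1-1: CTH met → 3% available; preferential 3%. → 3%.
Line C: construction → 12-2; hydraulic → 12-2-2; reconditioned → 12-2-2-2. Scheduled 25%. quota on 12-2-2-2 exhausted → over-quota 28%. → 28%.
Line D: construction → 12-2; pneumatic → 12-2-1; reconditioned → 12-2-1-2. Scheduled 38%. No special measure applies. → 38%.
Line E: food-processing → 12-1; hand-operated → 12-1-2; as parts → 12-1-2-2. Scheduled 36%. Selvast agreement on 12-1-1-1: 12-1-2-2 not covered. → 36%.
Sum: 3% + 3% + 28% + 38% + 36% = 108%.

108%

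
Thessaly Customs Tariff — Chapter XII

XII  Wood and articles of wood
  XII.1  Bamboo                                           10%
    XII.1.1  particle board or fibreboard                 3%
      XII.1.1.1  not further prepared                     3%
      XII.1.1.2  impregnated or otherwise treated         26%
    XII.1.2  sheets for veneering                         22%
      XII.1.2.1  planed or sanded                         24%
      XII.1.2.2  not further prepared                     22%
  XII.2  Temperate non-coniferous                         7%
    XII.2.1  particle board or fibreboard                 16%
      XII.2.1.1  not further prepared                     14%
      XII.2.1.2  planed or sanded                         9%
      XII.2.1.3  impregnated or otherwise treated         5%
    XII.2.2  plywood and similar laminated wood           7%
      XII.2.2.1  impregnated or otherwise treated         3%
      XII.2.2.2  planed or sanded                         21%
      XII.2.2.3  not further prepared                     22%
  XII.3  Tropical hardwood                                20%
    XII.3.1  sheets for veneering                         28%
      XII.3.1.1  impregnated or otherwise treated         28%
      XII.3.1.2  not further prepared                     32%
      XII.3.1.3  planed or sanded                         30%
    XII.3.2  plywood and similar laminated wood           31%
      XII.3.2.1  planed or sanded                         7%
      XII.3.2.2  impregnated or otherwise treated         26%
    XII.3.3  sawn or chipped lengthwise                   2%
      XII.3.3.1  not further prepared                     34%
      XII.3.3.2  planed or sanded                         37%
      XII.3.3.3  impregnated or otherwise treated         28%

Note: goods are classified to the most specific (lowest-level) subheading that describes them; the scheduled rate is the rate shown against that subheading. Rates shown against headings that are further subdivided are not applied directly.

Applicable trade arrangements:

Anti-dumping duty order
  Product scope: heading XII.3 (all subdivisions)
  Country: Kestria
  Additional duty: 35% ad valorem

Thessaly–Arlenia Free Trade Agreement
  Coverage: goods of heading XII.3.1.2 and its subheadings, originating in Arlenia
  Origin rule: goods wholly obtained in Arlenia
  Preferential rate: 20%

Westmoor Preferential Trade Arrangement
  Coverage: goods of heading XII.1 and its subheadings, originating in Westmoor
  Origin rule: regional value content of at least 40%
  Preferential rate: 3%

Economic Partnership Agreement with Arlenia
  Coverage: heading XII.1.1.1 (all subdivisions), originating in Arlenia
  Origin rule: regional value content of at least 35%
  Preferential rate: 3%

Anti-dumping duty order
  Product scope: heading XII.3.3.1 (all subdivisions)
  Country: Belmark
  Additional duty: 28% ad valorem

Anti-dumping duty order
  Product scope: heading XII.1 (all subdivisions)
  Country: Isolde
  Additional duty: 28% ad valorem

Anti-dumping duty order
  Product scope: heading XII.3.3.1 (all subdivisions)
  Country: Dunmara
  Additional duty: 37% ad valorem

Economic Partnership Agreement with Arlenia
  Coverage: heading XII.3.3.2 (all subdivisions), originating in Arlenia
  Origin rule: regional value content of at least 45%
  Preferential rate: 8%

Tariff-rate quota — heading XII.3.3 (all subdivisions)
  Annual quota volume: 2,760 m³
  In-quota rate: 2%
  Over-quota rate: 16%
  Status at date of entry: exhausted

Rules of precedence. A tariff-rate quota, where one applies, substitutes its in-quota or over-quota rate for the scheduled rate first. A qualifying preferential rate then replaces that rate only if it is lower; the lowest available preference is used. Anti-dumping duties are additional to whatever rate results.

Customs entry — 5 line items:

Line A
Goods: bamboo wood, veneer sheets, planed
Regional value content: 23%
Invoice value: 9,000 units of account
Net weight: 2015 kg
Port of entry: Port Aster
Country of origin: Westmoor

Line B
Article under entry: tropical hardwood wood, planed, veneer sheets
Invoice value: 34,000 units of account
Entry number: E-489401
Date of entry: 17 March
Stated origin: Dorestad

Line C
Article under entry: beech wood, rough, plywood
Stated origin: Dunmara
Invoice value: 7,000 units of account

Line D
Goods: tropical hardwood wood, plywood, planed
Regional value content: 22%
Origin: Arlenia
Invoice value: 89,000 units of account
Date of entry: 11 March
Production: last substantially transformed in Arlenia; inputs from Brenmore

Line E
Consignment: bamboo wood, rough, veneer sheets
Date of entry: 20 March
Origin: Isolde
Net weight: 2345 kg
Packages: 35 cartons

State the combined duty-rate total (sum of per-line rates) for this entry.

Line A: bamboo → XII.1; veneer sheets → XII.1.2; planed → XII.1.2.1. Scheduled 24%. Westmoor agreement on XII.1: RVC < 40%. → 24%.
Line B: tropical hardwood → XII.3; veneer sheets → XII.3.1; planed → XII.3.1.3. Scheduled 30%. No special measure applies. → 30%.
Line C: beech → XII.2; plywood → XII.2.2; rough → XII.2.2.3. Scheduled 22%. No special measure applies. → 22%.
Line D: tropical hardwood → XII.3; plywood → XII.3.2; planed → XII.3.2.1. Scheduled 7%. Arlenia agreement on XII.3.1.2: XII.3.2.1 not covered; Arlenia agreement on XII.1.1.1: XII.3.2.1 not covered; Arlenia agreement on XII.3.3.2: XII.3.2.1 not covered. → 7%.
Line E: bamboo → XII.1; veneer sheets → XII.1.2; rough → XII.1.2.2. Scheduled 22%. anti-dumping (Isolde, XII.1): +28%; total 22% + 28% = 50%. → 50%.
Sum: 24% + 30% + 22% + 7% + 50% = 133%.

133%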